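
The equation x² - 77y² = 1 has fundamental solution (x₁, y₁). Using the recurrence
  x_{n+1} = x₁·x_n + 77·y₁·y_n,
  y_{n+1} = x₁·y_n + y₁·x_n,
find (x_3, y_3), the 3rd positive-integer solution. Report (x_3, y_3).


Step 1: Find the fundamental solution (x₁, y₁) of x² - 77y² = 1.
  Expand √77 as a continued fraction. a₀ = ⌊√77⌋ = 8; iterate m_{k+1} = d_k·a_k − m_k, d_{k+1} = (77 − m_{k+1}²)/d_k, a_{k+1} = ⌊(a₀ + m_{k+1})/d_{k+1}⌋ (starting m₀ = 0, d₀ = 1), with convergents p_k = a_k·p_{k-1} + p_{k-2}, q_k = a_k·q_{k-1} + q_{k-2} (p₋₁ = 1, q₋₁ = 0):
  k = 0: a₀ = 8; p₀/q₀ = 8/1; p₀² − 77·q₀² = 64 − 77 = -13.
  k = 1: m = 8, d = 13, a = ⌊(8 + 8)/13⌋ = 1; p/q = (1·8 + 1)/(1·1 + 0) = 9/1; p² − 77·q² = 81 − 77 = 4.
  k = 2: m = 5, d = 4, a = ⌊(8 + 5)/4⌋ = 3; p/q = (3·9 + 8)/(3·1 + 1) = 35/4; p² − 77·q² = 1225 − 1232 = -7.
  k = 3: m = 7, d = 7, a = ⌊(8 + 7)/7⌋ = 2; p/q = (2·35 + 9)/(2·4 + 1) = 79/9; p² − 77·q² = 6241 − 6237 = 4.
  k = 4: m = 7, d = 4, a = ⌊(8 + 7)/4⌋ = 3; p/q = (3·79 + 35)/(3·9 + 4) = 272/31; p² − 77·q² = 73984 − 73997 = -13.
  k = 5: m = 5, d = 13, a = ⌊(8 + 5)/13⌋ = 1; p/q = (1·272 + 79)/(1·31 + 9) = 351/40; p² − 77·q² = 123201 − 123200 = 1.
  The first convergent with p² − 77·q² = 1 gives the fundamental solution (x₁, y₁) = (351, 40).
Step 2: Apply the recurrence (x_{n+1}, y_{n+1}) = (x₁x_n + 77y₁y_n, x₁y_n + y₁x_n) repeatedly.
  From (x_1, y_1) = (351, 40): x_2 = 351·351 + 77·40·40 = 246401; y_2 = 351·40 + 40·351 = 28080.
  From (x_2, y_2) = (246401, 28080): x_3 = 351·246401 + 77·40·28080 = 172973151; y_3 = 351·28080 + 40·246401 = 19712120.
Step 3: Verify x_3² - 77·y_3² = 29919710966868801 - 29919710966868800 = 1 (should be 1). ✓

(x_1, y_1) = (351, 40); (x_3, y_3) = (172973151, 19712120).


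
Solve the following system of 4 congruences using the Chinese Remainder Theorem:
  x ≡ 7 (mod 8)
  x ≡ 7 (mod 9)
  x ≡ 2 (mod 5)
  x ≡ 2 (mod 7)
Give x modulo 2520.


Product of moduli M = 8 · 9 · 5 · 7 = 2520.
Merge one congruence at a time:
  Start: x ≡ 7 (mod 8).
  Combine with x ≡ 7 (mod 9); new modulus lcm = 72.
    Write x = 7 + 8·t and substitute into x ≡ 7 (mod 9): 8·t ≡ 7 − 7 = 0 (mod 9).
    The inverse of 8 mod 9 is 8 (since 8·8 = 64 = 7·9 + 1), so t ≡ 8·0 = 0 ≡ 0 (mod 9).
    Then x = 7 + 8·0 = 7, valid modulo lcm(8, 9) = 72: x ≡ 7 (mod 72).
  Combine with x ≡ 2 (mod 5); new modulus lcm = 360.
    Write x = 7 + 72·t and substitute into x ≡ 2 (mod 5): 72·t ≡ 2 − 7 = -5 (mod 5).
    Reduce coefficients mod 5: 2·t ≡ 0 (mod 5).
    The inverse of 2 mod 5 is 3 (since 2·3 = 6 = 1·5 + 1), so t ≡ 3·0 = 0 ≡ 0 (mod 5).
    Then x = 7 + 72·0 = 7, valid modulo lcm(72, 5) = 360: x ≡ 7 (mod 360).
  Combine with x ≡ 2 (mod 7); new modulus lcm = 2520.
    Write x = 7 + 360·t and substitute into x ≡ 2 (mod 7): 360·t ≡ 2 − 7 = -5 (mod 7).
    Reduce coefficients mod 7: 3·t ≡ 2 (mod 7).
    The inverse of 3 mod 7 is 5 (since 3·5 = 15 = 2·7 + 1), so t ≡ 5·2 = 10 ≡ 3 (mod 7).
    Then x = 7 + 360·3 = 1087, valid modulo lcm(360, 7) = 2520: x ≡ 1087 (mod 2520).
Verify against each original: 1087 mod 8 = 7, 1087 mod 9 = 7, 1087 mod 5 = 2, 1087 mod 7 = 2.

x ≡ 1087 (mod 2520).


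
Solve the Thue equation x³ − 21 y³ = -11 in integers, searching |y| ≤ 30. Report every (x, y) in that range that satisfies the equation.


The equation is x³ - 21y³ = -11. For fixed y, x³ = 21·y³ − 11, so a solution requires the RHS to be a perfect cube.
Strategy: iterate y from -30 to 30, compute RHS = 21·y³ − 11, and check whether it is a (positive or negative) perfect cube.
Check small values of y:
  y = 0: RHS = -11 is not a perfect cube.
  y = 1: RHS = 10 is not a perfect cube.
  y = -1: RHS = -32 is not a perfect cube.
  y = 2: RHS = 157 is not a perfect cube.
  y = -2: RHS = -179 is not a perfect cube.
  y = 3: RHS = 556 is not a perfect cube.
  y = -3: RHS = -578 is not a perfect cube.
Continuing the search up to |y| = 30 finds no solutions either.
No (x, y) in the scanned range satisfies the equation.

No integer solutions with |y| ≤ 30.


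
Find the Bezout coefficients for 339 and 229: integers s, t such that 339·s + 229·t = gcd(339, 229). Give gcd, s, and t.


Euclidean algorithm on (339, 229) — divide until remainder is 0:
  339 = 1 · 229 + 110
  229 = 2 · 110 + 9
  110 = 12 · 9 + 2
  9 = 4 · 2 + 1
  2 = 2 · 1 + 0
gcd(339, 229) = 1.
Track Bezout coefficients alongside the remainders: start with r₀ = 339 = a·1 + b·0 (s = 1, t = 0) and r₁ = 229 = a·0 + b·1 (s = 0, t = 1); each new remainder r_{k+1} = r_{k-1} − q_k·r_k inherits s_{k+1} = s_{k-1} − q_k·s_k, t_{k+1} = t_{k-1} − q_k·t_k, so r_k = a·s_k + b·t_k at every step:
  q = 1: r = 110, s = 1 − 1·0 = 1, t = 0 − 1·1 = -1  (check: 339·1 + 229·(-1) = 110)
  q = 2: r = 9, s = 0 − 2·1 = -2, t = 1 − 2·(-1) = 3  (check: 339·(-2) + 229·3 = 9)
  q = 12: r = 2, s = 1 − 12·(-2) = 25, t = -1 − 12·3 = -37  (check: 339·25 + 229·(-37) = 2)
  q = 4: r = 1, s = -2 − 4·25 = -102, t = 3 − 4·(-37) = 151  (check: 339·(-102) + 229·151 = 1)
The row with r = 1 (the gcd) gives the Bezout coefficients s = -102, t = 151.
Result: 339 · (-102) + 229 · (151) = 1.

gcd(339, 229) = 1; s = -102, t = 151 (check: 339·(-102) + 229·151 = 1).


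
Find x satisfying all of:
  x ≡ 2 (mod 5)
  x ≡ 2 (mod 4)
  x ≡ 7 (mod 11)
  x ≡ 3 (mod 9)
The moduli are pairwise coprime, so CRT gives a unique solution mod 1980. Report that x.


Product of moduli M = 5 · 4 · 11 · 9 = 1980.
Merge one congruence at a time:
  Start: x ≡ 2 (mod 5).
  Combine with x ≡ 2 (mod 4); new modulus lcm = 20.
    Write x = 2 + 5·t and substitute into x ≡ 2 (mod 4): 5·t ≡ 2 − 2 = 0 (mod 4).
    Reduce coefficients mod 4: 1·t ≡ 0 (mod 4).
    So t ≡ 0 (mod 4).
    Then x = 2 + 5·0 = 2, valid modulo lcm(5, 4) = 20: x ≡ 2 (mod 20).
  Combine with x ≡ 7 (mod 11); new modulus lcm = 220.
    Write x = 2 + 20·t and substitute into x ≡ 7 (mod 11): 20·t ≡ 7 − 2 = 5 (mod 11).
    Reduce coefficients mod 11: 9·t ≡ 5 (mod 11).
    The inverse of 9 mod 11 is 5 (since 9·5 = 45 = 4·11 + 1), so t ≡ 5·5 = 25 ≡ 3 (mod 11).
    Then x = 2 + 20·3 = 62, valid modulo lcm(20, 11) = 220: x ≡ 62 (mod 220).
  Combine with x ≡ 3 (mod 9); new modulus lcm = 1980.
    Write x = 62 + 220·t and substitute into x ≡ 3 (mod 9): 220·t ≡ 3 − 62 = -59 (mod 9).
    Reduce coefficients mod 9: 4·t ≡ 4 (mod 9).
    The inverse of 4 mod 9 is 7 (since 4·7 = 28 = 3·9 + 1), so t ≡ 7·4 = 28 ≡ 1 (mod 9).
    Then x = 62 + 220·1 = 282, valid modulo lcm(220, 9) = 1980: x ≡ 282 (mod 1980).
Verify against each original: 282 mod 5 = 2, 282 mod 4 = 2, 282 mod 11 = 7, 282 mod 9 = 3.

x ≡ 282 (mod 1980).


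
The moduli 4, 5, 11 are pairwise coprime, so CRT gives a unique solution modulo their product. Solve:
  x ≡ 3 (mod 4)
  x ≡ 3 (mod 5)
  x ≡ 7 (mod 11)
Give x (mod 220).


Moduli 4, 5, 11 are pairwise coprime; by CRT there is a unique solution modulo M = 4 · 5 · 11 = 220.
Solve pairwise, accumulating the modulus:
  Start with x ≡ 3 (mod 4).
  Combine with x ≡ 3 (mod 5): since gcd(4, 5) = 1, we get a unique residue mod 20.
    Write x = 3 + 4·t and substitute into x ≡ 3 (mod 5): 4·t ≡ 3 − 3 = 0 (mod 5).
    The inverse of 4 mod 5 is 4 (since 4·4 = 16 = 3·5 + 1), so t ≡ 4·0 = 0 ≡ 0 (mod 5).
    Then x = 3 + 4·0 = 3, valid modulo lcm(4, 5) = 20: x ≡ 3 (mod 20).
  Combine with x ≡ 7 (mod 11): since gcd(20, 11) = 1, we get a unique residue mod 220.
    Write x = 3 + 20·t and substitute into x ≡ 7 (mod 11): 20·t ≡ 7 − 3 = 4 (mod 11).
    Reduce coefficients mod 11: 9·t ≡ 4 (mod 11).
    The inverse of 9 mod 11 is 5 (since 9·5 = 45 = 4·11 + 1), so t ≡ 5·4 = 20 ≡ 9 (mod 11).
    Then x = 3 + 20·9 = 183, valid modulo lcm(20, 11) = 220: x ≡ 183 (mod 220).
Verify: 183 mod 4 = 3 ✓, 183 mod 5 = 3 ✓, 183 mod 11 = 7 ✓.

x ≡ 183 (mod 220).


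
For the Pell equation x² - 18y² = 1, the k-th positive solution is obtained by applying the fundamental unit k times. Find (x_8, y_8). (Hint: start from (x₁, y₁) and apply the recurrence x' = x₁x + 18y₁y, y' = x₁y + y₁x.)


Step 1: Find the fundamental solution (x₁, y₁) of x² - 18y² = 1.
  Expand √18 as a continued fraction. a₀ = ⌊√18⌋ = 4; iterate m_{k+1} = d_k·a_k − m_k, d_{k+1} = (18 − m_{k+1}²)/d_k, a_{k+1} = ⌊(a₀ + m_{k+1})/d_{k+1}⌋ (starting m₀ = 0, d₀ = 1), with convergents p_k = a_k·p_{k-1} + p_{k-2}, q_k = a_k·q_{k-1} + q_{k-2} (p₋₁ = 1, q₋₁ = 0):
  k = 0: a₀ = 4; p₀/q₀ = 4/1; p₀² − 18·q₀² = 16 − 18 = -2.
  k = 1: m = 4, d = 2, a = ⌊(4 + 4)/2⌋ = 4; p/q = (4·4 + 1)/(4·1 + 0) = 17/4; p² − 18·q² = 289 − 288 = 1.
  The first convergent with p² − 18·q² = 1 gives the fundamental solution (x₁, y₁) = (17, 4).
Step 2: Apply the recurrence (x_{n+1}, y_{n+1}) = (x₁x_n + 18y₁y_n, x₁y_n + y₁x_n) repeatedly.
  From (x_1, y_1) = (17, 4): x_2 = 17·17 + 18·4·4 = 577; y_2 = 17·4 + 4·17 = 136.
  From (x_2, y_2) = (577, 136): x_3 = 17·577 + 18·4·136 = 19601; y_3 = 17·136 + 4·577 = 4620.
  From (x_3, y_3) = (19601, 4620): x_4 = 17·19601 + 18·4·4620 = 665857; y_4 = 17·4620 + 4·19601 = 156944.
  From (x_4, y_4) = (665857, 156944): x_5 = 17·665857 + 18·4·156944 = 22619537; y_5 = 17·156944 + 4·665857 = 5331476.
  From (x_5, y_5) = (22619537, 5331476): x_6 = 17·22619537 + 18·4·5331476 = 768398401; y_6 = 17·5331476 + 4·22619537 = 181113240.
  From (x_6, y_6) = (768398401, 181113240): x_7 = 17·768398401 + 18·4·181113240 = 26102926097; y_7 = 17·181113240 + 4·768398401 = 6152518684.
  From (x_7, y_7) = (26102926097, 6152518684): x_8 = 17·26102926097 + 18·4·6152518684 = 886731088897; y_8 = 17·6152518684 + 4·26102926097 = 209004522016.
Step 3: Verify x_8² - 18·y_8² = 786292024016459316676609 - 786292024016459316676608 = 1 (should be 1). ✓

(x_1, y_1) = (17, 4); (x_8, y_8) = (886731088897, 209004522016).


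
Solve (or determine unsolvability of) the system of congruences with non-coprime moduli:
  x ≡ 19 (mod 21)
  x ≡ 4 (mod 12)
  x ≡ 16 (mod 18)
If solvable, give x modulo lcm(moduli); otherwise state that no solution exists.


Moduli 21, 12, 18 are not pairwise coprime, so CRT works modulo lcm(m_i) when all pairwise compatibility conditions hold.
Pairwise compatibility: gcd(m_i, m_j) must divide a_i - a_j for every pair.
Merge one congruence at a time:
  Start: x ≡ 19 (mod 21).
  Combine with x ≡ 4 (mod 12): gcd(21, 12) = 3; 4 - 19 = -15, which IS divisible by 3, so compatible.
    Write x = 19 + 21·t and substitute into x ≡ 4 (mod 12): 21·t ≡ 4 − 19 = -15 (mod 12).
    Divide the congruence (and modulus) by g = 3: 7·t ≡ -5 (mod 4).
    Reduce coefficients mod 4: 3·t ≡ 3 (mod 4).
    The inverse of 3 mod 4 is 3 (since 3·3 = 9 = 2·4 + 1), so t ≡ 3·3 = 9 ≡ 1 (mod 4).
    Then x = 19 + 21·1 = 40, valid modulo lcm(21, 12) = 84: x ≡ 40 (mod 84).
  Combine with x ≡ 16 (mod 18): gcd(84, 18) = 6; 16 - 40 = -24, which IS divisible by 6, so compatible.
    Write x = 40 + 84·t and substitute into x ≡ 16 (mod 18): 84·t ≡ 16 − 40 = -24 (mod 18).
    Divide the congruence (and modulus) by g = 6: 14·t ≡ -4 (mod 3).
    Reduce coefficients mod 3: 2·t ≡ 2 (mod 3).
    The inverse of 2 mod 3 is 2 (since 2·2 = 4 = 1·3 + 1), so t ≡ 2·2 = 4 ≡ 1 (mod 3).
    Then x = 40 + 84·1 = 124, valid modulo lcm(84, 18) = 252: x ≡ 124 (mod 252).
Verify: 124 mod 21 = 19, 124 mod 12 = 4, 124 mod 18 = 16.

x ≡ 124 (mod 252).


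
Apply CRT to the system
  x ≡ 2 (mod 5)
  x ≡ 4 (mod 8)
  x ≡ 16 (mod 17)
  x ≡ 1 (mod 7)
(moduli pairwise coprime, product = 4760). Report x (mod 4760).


Product of moduli M = 5 · 8 · 17 · 7 = 4760.
Merge one congruence at a time:
  Start: x ≡ 2 (mod 5).
  Combine with x ≡ 4 (mod 8); new modulus lcm = 40.
    Write x = 2 + 5·t and substitute into x ≡ 4 (mod 8): 5·t ≡ 4 − 2 = 2 (mod 8).
    The inverse of 5 mod 8 is 5 (since 5·5 = 25 = 3·8 + 1), so t ≡ 5·2 = 10 ≡ 2 (mod 8).
    Then x = 2 + 5·2 = 12, valid modulo lcm(5, 8) = 40: x ≡ 12 (mod 40).
  Combine with x ≡ 16 (mod 17); new modulus lcm = 680.
    Write x = 12 + 40·t and substitute into x ≡ 16 (mod 17): 40·t ≡ 16 − 12 = 4 (mod 17).
    Reduce coefficients mod 17: 6·t ≡ 4 (mod 17).
    The inverse of 6 mod 17 is 3 (since 6·3 = 18 = 1·17 + 1), so t ≡ 3·4 = 12 ≡ 12 (mod 17).
    Then x = 12 + 40·12 = 492, valid modulo lcm(40, 17) = 680: x ≡ 492 (mod 680).
  Combine with x ≡ 1 (mod 7); new modulus lcm = 4760.
    Write x = 492 + 680·t and substitute into x ≡ 1 (mod 7): 680·t ≡ 1 − 492 = -491 (mod 7).
    Reduce coefficients mod 7: 1·t ≡ 6 (mod 7).
    So t ≡ 6 (mod 7).
    Then x = 492 + 680·6 = 4572, valid modulo lcm(680, 7) = 4760: x ≡ 4572 (mod 4760).
Verify against each original: 4572 mod 5 = 2, 4572 mod 8 = 4, 4572 mod 17 = 16, 4572 mod 7 = 1.

x ≡ 4572 (mod 4760).


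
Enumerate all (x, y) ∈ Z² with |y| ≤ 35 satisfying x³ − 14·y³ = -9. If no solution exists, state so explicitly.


The equation is x³ - 14y³ = -9. For fixed y, x³ = 14·y³ − 9, so a solution requires the RHS to be a perfect cube.
Strategy: iterate y from -35 to 35, compute RHS = 14·y³ − 9, and check whether it is a (positive or negative) perfect cube.
Check small values of y:
  y = 0: RHS = -9 is not a perfect cube.
  y = 1: RHS = 5 is not a perfect cube.
  y = -1: RHS = -23 is not a perfect cube.
  y = 2: RHS = 103 is not a perfect cube.
  y = -2: RHS = -121 is not a perfect cube.
  y = 3: RHS = 369 is not a perfect cube.
  y = -3: RHS = -387 is not a perfect cube.
Continuing the search up to |y| = 35 finds no solutions either.
No (x, y) in the scanned range satisfies the equation.

No integer solutions with |y| ≤ 35.


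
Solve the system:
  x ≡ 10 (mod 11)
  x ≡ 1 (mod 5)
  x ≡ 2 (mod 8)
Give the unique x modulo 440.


Moduli 11, 5, 8 are pairwise coprime; by CRT there is a unique solution modulo M = 11 · 5 · 8 = 440.
Solve pairwise, accumulating the modulus:
  Start with x ≡ 10 (mod 11).
  Combine with x ≡ 1 (mod 5): since gcd(11, 5) = 1, we get a unique residue mod 55.
    Write x = 10 + 11·t and substitute into x ≡ 1 (mod 5): 11·t ≡ 1 − 10 = -9 (mod 5).
    Reduce coefficients mod 5: 1·t ≡ 1 (mod 5).
    So t ≡ 1 (mod 5).
    Then x = 10 + 11·1 = 21, valid modulo lcm(11, 5) = 55: x ≡ 21 (mod 55).
  Combine with x ≡ 2 (mod 8): since gcd(55, 8) = 1, we get a unique residue mod 440.
    Write x = 21 + 55·t and substitute into x ≡ 2 (mod 8): 55·t ≡ 2 − 21 = -19 (mod 8).
    Reduce coefficients mod 8: 7·t ≡ 5 (mod 8).
    The inverse of 7 mod 8 is 7 (since 7·7 = 49 = 6·8 + 1), so t ≡ 7·5 = 35 ≡ 3 (mod 8).
    Then x = 21 + 55·3 = 186, valid modulo lcm(55, 8) = 440: x ≡ 186 (mod 440).
Verify: 186 mod 11 = 10 ✓, 186 mod 5 = 1 ✓, 186 mod 8 = 2 ✓.

x ≡ 186 (mod 440).


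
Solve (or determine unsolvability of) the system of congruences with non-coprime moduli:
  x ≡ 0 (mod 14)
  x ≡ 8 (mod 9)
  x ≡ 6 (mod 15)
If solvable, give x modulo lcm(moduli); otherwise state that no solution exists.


Moduli 14, 9, 15 are not pairwise coprime, so CRT works modulo lcm(m_i) when all pairwise compatibility conditions hold.
Pairwise compatibility: gcd(m_i, m_j) must divide a_i - a_j for every pair.
Merge one congruence at a time:
  Start: x ≡ 0 (mod 14).
  Combine with x ≡ 8 (mod 9): gcd(14, 9) = 1; 8 - 0 = 8, which IS divisible by 1, so compatible.
    Write x = 0 + 14·t and substitute into x ≡ 8 (mod 9): 14·t ≡ 8 − 0 = 8 (mod 9).
    Reduce coefficients mod 9: 5·t ≡ 8 (mod 9).
    The inverse of 5 mod 9 is 2 (since 5·2 = 10 = 1·9 + 1), so t ≡ 2·8 = 16 ≡ 7 (mod 9).
    Then x = 0 + 14·7 = 98, valid modulo lcm(14, 9) = 126: x ≡ 98 (mod 126).
  Combine with x ≡ 6 (mod 15): gcd(126, 15) = 3, and 6 - 98 = -92 is NOT divisible by 3.
    ⇒ system is inconsistent (no integer solution).

No solution (the system is inconsistent).


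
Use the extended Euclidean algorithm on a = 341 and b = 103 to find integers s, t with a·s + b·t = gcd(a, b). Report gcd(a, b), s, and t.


Euclidean algorithm on (341, 103) — divide until remainder is 0:
  341 = 3 · 103 + 32
  103 = 3 · 32 + 7
  32 = 4 · 7 + 4
  7 = 1 · 4 + 3
  4 = 1 · 3 + 1
  3 = 3 · 1 + 0
gcd(341, 103) = 1.
Track Bezout coefficients alongside the remainders: start with r₀ = 341 = a·1 + b·0 (s = 1, t = 0) and r₁ = 103 = a·0 + b·1 (s = 0, t = 1); each new remainder r_{k+1} = r_{k-1} − q_k·r_k inherits s_{k+1} = s_{k-1} − q_k·s_k, t_{k+1} = t_{k-1} − q_k·t_k, so r_k = a·s_k + b·t_k at every step:
  q = 3: r = 32, s = 1 − 3·0 = 1, t = 0 − 3·1 = -3  (check: 341·1 + 103·(-3) = 32)
  q = 3: r = 7, s = 0 − 3·1 = -3, t = 1 − 3·(-3) = 10  (check: 341·(-3) + 103·10 = 7)
  q = 4: r = 4, s = 1 − 4·(-3) = 13, t = -3 − 4·10 = -43  (check: 341·13 + 103·(-43) = 4)
  q = 1: r = 3, s = -3 − 1·13 = -16, t = 10 − 1·(-43) = 53  (check: 341·(-16) + 103·53 = 3)
  q = 1: r = 1, s = 13 − 1·(-16) = 29, t = -43 − 1·53 = -96  (check: 341·29 + 103·(-96) = 1)
The row with r = 1 (the gcd) gives the Bezout coefficients s = 29, t = -96.
Result: 341 · (29) + 103 · (-96) = 1.

gcd(341, 103) = 1; s = 29, t = -96 (check: 341·29 + 103·(-96) = 1).


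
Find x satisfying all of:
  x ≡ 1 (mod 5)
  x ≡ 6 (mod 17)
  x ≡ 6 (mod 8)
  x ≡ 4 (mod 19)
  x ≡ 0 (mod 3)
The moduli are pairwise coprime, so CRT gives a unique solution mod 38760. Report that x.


Product of moduli M = 5 · 17 · 8 · 19 · 3 = 38760.
Merge one congruence at a time:
  Start: x ≡ 1 (mod 5).
  Combine with x ≡ 6 (mod 17); new modulus lcm = 85.
    Write x = 1 + 5·t and substitute into x ≡ 6 (mod 17): 5·t ≡ 6 − 1 = 5 (mod 17).
    The inverse of 5 mod 17 is 7 (since 5·7 = 35 = 2·17 + 1), so t ≡ 7·5 = 35 ≡ 1 (mod 17).
    Then x = 1 + 5·1 = 6, valid modulo lcm(5, 17) = 85: x ≡ 6 (mod 85).
  Combine with x ≡ 6 (mod 8); new modulus lcm = 680.
    Write x = 6 + 85·t and substitute into x ≡ 6 (mod 8): 85·t ≡ 6 − 6 = 0 (mod 8).
    Reduce coefficients mod 8: 5·t ≡ 0 (mod 8).
    The inverse of 5 mod 8 is 5 (since 5·5 = 25 = 3·8 + 1), so t ≡ 5·0 = 0 ≡ 0 (mod 8).
    Then x = 6 + 85·0 = 6, valid modulo lcm(85, 8) = 680: x ≡ 6 (mod 680).
  Combine with x ≡ 4 (mod 19); new modulus lcm = 12920.
    Write x = 6 + 680·t and substitute into x ≡ 4 (mod 19): 680·t ≡ 4 − 6 = -2 (mod 19).
    Reduce coefficients mod 19: 15·t ≡ 17 (mod 19).
    The inverse of 15 mod 19 is 14 (since 15·14 = 210 = 11·19 + 1), so t ≡ 14·17 = 238 ≡ 10 (mod 19).
    Then x = 6 + 680·10 = 6806, valid modulo lcm(680, 19) = 12920: x ≡ 6806 (mod 12920).
  Combine with x ≡ 0 (mod 3); new modulus lcm = 38760.
    Write x = 6806 + 12920·t and substitute into x ≡ 0 (mod 3): 12920·t ≡ 0 − 6806 = -6806 (mod 3).
    Reduce coefficients mod 3: 2·t ≡ 1 (mod 3).
    The inverse of 2 mod 3 is 2 (since 2·2 = 4 = 1·3 + 1), so t ≡ 2·1 = 2 ≡ 2 (mod 3).
    Then x = 6806 + 12920·2 = 32646, valid modulo lcm(12920, 3) = 38760: x ≡ 32646 (mod 38760).
Verify against each original: 32646 mod 5 = 1, 32646 mod 17 = 6, 32646 mod 8 = 6, 32646 mod 19 = 4, 32646 mod 3 = 0.

x ≡ 32646 (mod 38760).


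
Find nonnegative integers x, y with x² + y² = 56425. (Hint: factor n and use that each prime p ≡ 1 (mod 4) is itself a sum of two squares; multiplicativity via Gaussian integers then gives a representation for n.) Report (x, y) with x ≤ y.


Step 1: Factor n = 56425 = 5^2 · 37 · 61.
Step 2: Check the mod-4 condition on each prime factor: 5 ≡ 1 (mod 4), exponent 2; 37 ≡ 1 (mod 4), exponent 1; 61 ≡ 1 (mod 4), exponent 1.
All primes ≡ 3 (mod 4) appear to even exponent (or don't appear), so by the two-squares theorem n IS expressible as a sum of two squares.
Step 3: Build a representation. Group n = k² · m with k = 5 and m = 37 · 61 = 2257 (a product of primes ≡ 1 (mod 4)); a representation of m scales to one of n via (k·x)² + (k·y)² = k²(x² + y²). Each prime p ≡ 1 (mod 4) is itself a sum of two squares; find a² by testing p − a² for a perfect square:
  37: 37 − 1² = 36 = 6² ⇒ 37 = 1² + 6².
  61: 61 − 1² = 60, 61 − 2² = 57, 61 − 3² = 52, 61 − 4² = 45, 61 − 5² = 36 = 6² ⇒ 61 = 5² + 6².
  Combine using the Brahmagupta–Fibonacci identity (a² + b²)(c² + d²) = (ac − bd)² + (ad + bc)² = (ac + bd)² + (ad − bc)²:
  37 · 61 = 2257: from (1² + 6²)(5² + 6²), take (1·5 − 6·6, 1·6 + 6·5) = (5 − 36, 6 + 30) = (-31, 36); dropping signs (only squares matter) gives (31, 36); check 31² + 36² = 961 + 1296 = 2257 ✓.
  Scale by k = 5: (5·31, 5·36) = (155, 180).
Step 4: Order so x ≤ y and verify: 155² + 180² = 24025 + 32400 = 56425 = n. ✓

n = 56425 = 155² + 180² (one valid representation with x ≤ y).


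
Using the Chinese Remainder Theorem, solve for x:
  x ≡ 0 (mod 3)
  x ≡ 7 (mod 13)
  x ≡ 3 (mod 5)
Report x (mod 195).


Moduli 3, 13, 5 are pairwise coprime; by CRT there is a unique solution modulo M = 3 · 13 · 5 = 195.
Solve pairwise, accumulating the modulus:
  Start with x ≡ 0 (mod 3).
  Combine with x ≡ 7 (mod 13): since gcd(3, 13) = 1, we get a unique residue mod 39.
    Write x = 0 + 3·t and substitute into x ≡ 7 (mod 13): 3·t ≡ 7 − 0 = 7 (mod 13).
    The inverse of 3 mod 13 is 9 (since 3·9 = 27 = 2·13 + 1), so t ≡ 9·7 = 63 ≡ 11 (mod 13).
    Then x = 0 + 3·11 = 33, valid modulo lcm(3, 13) = 39: x ≡ 33 (mod 39).
  Combine with x ≡ 3 (mod 5): since gcd(39, 5) = 1, we get a unique residue mod 195.
    Write x = 33 + 39·t and substitute into x ≡ 3 (mod 5): 39·t ≡ 3 − 33 = -30 (mod 5).
    Reduce coefficients mod 5: 4·t ≡ 0 (mod 5).
    The inverse of 4 mod 5 is 4 (since 4·4 = 16 = 3·5 + 1), so t ≡ 4·0 = 0 ≡ 0 (mod 5).
    Then x = 33 + 39·0 = 33, valid modulo lcm(39, 5) = 195: x ≡ 33 (mod 195).
Verify: 33 mod 3 = 0 ✓, 33 mod 13 = 7 ✓, 33 mod 5 = 3 ✓.

x ≡ 33 (mod 195).


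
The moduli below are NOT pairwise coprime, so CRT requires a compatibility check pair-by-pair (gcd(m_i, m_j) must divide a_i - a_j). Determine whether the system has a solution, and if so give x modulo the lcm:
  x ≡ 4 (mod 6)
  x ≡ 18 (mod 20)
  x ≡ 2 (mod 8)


Moduli 6, 20, 8 are not pairwise coprime, so CRT works modulo lcm(m_i) when all pairwise compatibility conditions hold.
Pairwise compatibility: gcd(m_i, m_j) must divide a_i - a_j for every pair.
Merge one congruence at a time:
  Start: x ≡ 4 (mod 6).
  Combine with x ≡ 18 (mod 20): gcd(6, 20) = 2; 18 - 4 = 14, which IS divisible by 2, so compatible.
    Write x = 4 + 6·t and substitute into x ≡ 18 (mod 20): 6·t ≡ 18 − 4 = 14 (mod 20).
    Divide the congruence (and modulus) by g = 2: 3·t ≡ 7 (mod 10).
    The inverse of 3 mod 10 is 7 (since 3·7 = 21 = 2·10 + 1), so t ≡ 7·7 = 49 ≡ 9 (mod 10).
    Then x = 4 + 6·9 = 58, valid modulo lcm(6, 20) = 60: x ≡ 58 (mod 60).
  Combine with x ≡ 2 (mod 8): gcd(60, 8) = 4; 2 - 58 = -56, which IS divisible by 4, so compatible.
    Write x = 58 + 60·t and substitute into x ≡ 2 (mod 8): 60·t ≡ 2 − 58 = -56 (mod 8).
    Divide the congruence (and modulus) by g = 4: 15·t ≡ -14 (mod 2).
    Reduce coefficients mod 2: 1·t ≡ 0 (mod 2).
    So t ≡ 0 (mod 2).
    Then x = 58 + 60·0 = 58, valid modulo lcm(60, 8) = 120: x ≡ 58 (mod 120).
Verify: 58 mod 6 = 4, 58 mod 20 = 18, 58 mod 8 = 2.

x ≡ 58 (mod 120).


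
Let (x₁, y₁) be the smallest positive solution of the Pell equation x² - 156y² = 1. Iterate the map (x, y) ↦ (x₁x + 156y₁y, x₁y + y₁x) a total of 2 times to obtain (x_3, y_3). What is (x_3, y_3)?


Step 1: Find the fundamental solution (x₁, y₁) of x² - 156y² = 1.
  Expand √156 as a continued fraction. a₀ = ⌊√156⌋ = 12; iterate m_{k+1} = d_k·a_k − m_k, d_{k+1} = (156 − m_{k+1}²)/d_k, a_{k+1} = ⌊(a₀ + m_{k+1})/d_{k+1}⌋ (starting m₀ = 0, d₀ = 1), with convergents p_k = a_k·p_{k-1} + p_{k-2}, q_k = a_k·q_{k-1} + q_{k-2} (p₋₁ = 1, q₋₁ = 0):
  k = 0: a₀ = 12; p₀/q₀ = 12/1; p₀² − 156·q₀² = 144 − 156 = -12.
  k = 1: m = 12, d = 12, a = ⌊(12 + 12)/12⌋ = 2; p/q = (2·12 + 1)/(2·1 + 0) = 25/2; p² − 156·q² = 625 − 624 = 1.
  The first convergent with p² − 156·q² = 1 gives the fundamental solution (x₁, y₁) = (25, 2).
Step 2: Apply the recurrence (x_{n+1}, y_{n+1}) = (x₁x_n + 156y₁y_n, x₁y_n + y₁x_n) repeatedly.
  From (x_1, y_1) = (25, 2): x_2 = 25·25 + 156·2·2 = 1249; y_2 = 25·2 + 2·25 = 100.
  From (x_2, y_2) = (1249, 100): x_3 = 25·1249 + 156·2·100 = 62425; y_3 = 25·100 + 2·1249 = 4998.
Step 3: Verify x_3² - 156·y_3² = 3896880625 - 3896880624 = 1 (should be 1). ✓

(x_1, y_1) = (25, 2); (x_3, y_3) = (62425, 4998).


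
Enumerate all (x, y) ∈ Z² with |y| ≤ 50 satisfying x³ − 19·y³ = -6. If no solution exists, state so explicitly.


The equation is x³ - 19y³ = -6. For fixed y, x³ = 19·y³ − 6, so a solution requires the RHS to be a perfect cube.
Strategy: iterate y from -50 to 50, compute RHS = 19·y³ − 6, and check whether it is a (positive or negative) perfect cube.
Check small values of y:
  y = 0: RHS = -6 is not a perfect cube.
  y = 1: RHS = 13 is not a perfect cube.
  y = -1: RHS = -25 is not a perfect cube.
  y = 2: RHS = 146 is not a perfect cube.
  y = -2: RHS = -158 is not a perfect cube.
  y = 3: RHS = 507 is not a perfect cube.
  y = -3: RHS = -519 is not a perfect cube.
Continuing the search up to |y| = 50 finds no solutions either.
No (x, y) in the scanned range satisfies the equation.

No integer solutions with |y| ≤ 50.


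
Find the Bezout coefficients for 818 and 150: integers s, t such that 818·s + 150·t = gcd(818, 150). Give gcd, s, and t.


Euclidean algorithm on (818, 150) — divide until remainder is 0:
  818 = 5 · 150 + 68
  150 = 2 · 68 + 14
  68 = 4 · 14 + 12
  14 = 1 · 12 + 2
  12 = 6 · 2 + 0
gcd(818, 150) = 2.
Track Bezout coefficients alongside the remainders: start with r₀ = 818 = a·1 + b·0 (s = 1, t = 0) and r₁ = 150 = a·0 + b·1 (s = 0, t = 1); each new remainder r_{k+1} = r_{k-1} − q_k·r_k inherits s_{k+1} = s_{k-1} − q_k·s_k, t_{k+1} = t_{k-1} − q_k·t_k, so r_k = a·s_k + b·t_k at every step:
  q = 5: r = 68, s = 1 − 5·0 = 1, t = 0 − 5·1 = -5  (check: 818·1 + 150·(-5) = 68)
  q = 2: r = 14, s = 0 − 2·1 = -2, t = 1 − 2·(-5) = 11  (check: 818·(-2) + 150·11 = 14)
  q = 4: r = 12, s = 1 − 4·(-2) = 9, t = -5 − 4·11 = -49  (check: 818·9 + 150·(-49) = 12)
  q = 1: r = 2, s = -2 − 1·9 = -11, t = 11 − 1·(-49) = 60  (check: 818·(-11) + 150·60 = 2)
The row with r = 2 (the gcd) gives the Bezout coefficients s = -11, t = 60.
Result: 818 · (-11) + 150 · (60) = 2.

gcd(818, 150) = 2; s = -11, t = 60 (check: 818·(-11) + 150·60 = 2).


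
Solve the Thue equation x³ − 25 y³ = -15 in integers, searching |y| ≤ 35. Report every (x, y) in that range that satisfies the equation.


The equation is x³ - 25y³ = -15. For fixed y, x³ = 25·y³ − 15, so a solution requires the RHS to be a perfect cube.
Strategy: iterate y from -35 to 35, compute RHS = 25·y³ − 15, and check whether it is a (positive or negative) perfect cube.
Check small values of y:
  y = 0: RHS = -15 is not a perfect cube.
  y = 1: RHS = 10 is not a perfect cube.
  y = -1: RHS = -40 is not a perfect cube.
  y = 2: RHS = 185 is not a perfect cube.
  y = -2: RHS = -215 is not a perfect cube.
  y = 3: RHS = 660 is not a perfect cube.
  y = -3: RHS = -690 is not a perfect cube.
Continuing the search up to |y| = 35 finds no solutions either.
No (x, y) in the scanned range satisfies the equation.

No integer solutions with |y| ≤ 35.


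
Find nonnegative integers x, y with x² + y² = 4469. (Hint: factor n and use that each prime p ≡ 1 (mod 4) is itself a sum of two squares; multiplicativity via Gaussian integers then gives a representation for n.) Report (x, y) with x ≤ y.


Step 1: Factor n = 4469 = 41 · 109.
Step 2: Check the mod-4 condition on each prime factor: 41 ≡ 1 (mod 4), exponent 1; 109 ≡ 1 (mod 4), exponent 1.
All primes ≡ 3 (mod 4) appear to even exponent (or don't appear), so by the two-squares theorem n IS expressible as a sum of two squares.
Step 3: Build a representation. Here n = 41 · 109 is a product of primes ≡ 1 (mod 4). Each prime p ≡ 1 (mod 4) is itself a sum of two squares; find a² by testing p − a² for a perfect square:
  41: 41 − 1² = 40, 41 − 2² = 37, 41 − 3² = 32, 41 − 4² = 25 = 5² ⇒ 41 = 4² + 5².
  109: 109 − 1² = 108, 109 − 2² = 105, 109 − 3² = 100 = 10² ⇒ 109 = 3² + 10².
  Combine using the Brahmagupta–Fibonacci identity (a² + b²)(c² + d²) = (ac − bd)² + (ad + bc)² = (ac + bd)² + (ad − bc)²:
  41 · 109 = 4469: from (4² + 5²)(3² + 10²), take (4·3 − 5·10, 4·10 + 5·3) = (12 − 50, 40 + 15) = (-38, 55); dropping signs (only squares matter) gives (38, 55); check 38² + 55² = 1444 + 3025 = 4469 ✓.
Step 4: Order so x ≤ y and verify: 38² + 55² = 1444 + 3025 = 4469 = n. ✓

n = 4469 = 38² + 55² (one valid representation with x ≤ y).


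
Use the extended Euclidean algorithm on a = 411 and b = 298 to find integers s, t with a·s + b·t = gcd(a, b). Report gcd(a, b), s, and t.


Euclidean algorithm on (411, 298) — divide until remainder is 0:
  411 = 1 · 298 + 113
  298 = 2 · 113 + 72
  113 = 1 · 72 + 41
  72 = 1 · 41 + 31
  41 = 1 · 31 + 10
  31 = 3 · 10 + 1
  10 = 10 · 1 + 0
gcd(411, 298) = 1.
Track Bezout coefficients alongside the remainders: start with r₀ = 411 = a·1 + b·0 (s = 1, t = 0) and r₁ = 298 = a·0 + b·1 (s = 0, t = 1); each new remainder r_{k+1} = r_{k-1} − q_k·r_k inherits s_{k+1} = s_{k-1} − q_k·s_k, t_{k+1} = t_{k-1} − q_k·t_k, so r_k = a·s_k + b·t_k at every step:
  q = 1: r = 113, s = 1 − 1·0 = 1, t = 0 − 1·1 = -1  (check: 411·1 + 298·(-1) = 113)
  q = 2: r = 72, s = 0 − 2·1 = -2, t = 1 − 2·(-1) = 3  (check: 411·(-2) + 298·3 = 72)
  q = 1: r = 41, s = 1 − 1·(-2) = 3, t = -1 − 1·3 = -4  (check: 411·3 + 298·(-4) = 41)
  q = 1: r = 31, s = -2 − 1·3 = -5, t = 3 − 1·(-4) = 7  (check: 411·(-5) + 298·7 = 31)
  q = 1: r = 10, s = 3 − 1·(-5) = 8, t = -4 − 1·7 = -11  (check: 411·8 + 298·(-11) = 10)
  q = 3: r = 1, s = -5 − 3·8 = -29, t = 7 − 3·(-11) = 40  (check: 411·(-29) + 298·40 = 1)
The row with r = 1 (the gcd) gives the Bezout coefficients s = -29, t = 40.
Result: 411 · (-29) + 298 · (40) = 1.

gcd(411, 298) = 1; s = -29, t = 40 (check: 411·(-29) + 298·40 = 1).


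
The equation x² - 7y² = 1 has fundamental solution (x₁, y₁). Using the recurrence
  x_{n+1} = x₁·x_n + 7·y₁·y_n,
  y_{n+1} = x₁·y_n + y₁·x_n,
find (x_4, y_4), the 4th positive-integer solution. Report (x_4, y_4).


Step 1: Find the fundamental solution (x₁, y₁) of x² - 7y² = 1.
  Expand √7 as a continued fraction. a₀ = ⌊√7⌋ = 2; iterate m_{k+1} = d_k·a_k − m_k, d_{k+1} = (7 − m_{k+1}²)/d_k, a_{k+1} = ⌊(a₀ + m_{k+1})/d_{k+1}⌋ (starting m₀ = 0, d₀ = 1), with convergents p_k = a_k·p_{k-1} + p_{k-2}, q_k = a_k·q_{k-1} + q_{k-2} (p₋₁ = 1, q₋₁ = 0):
  k = 0: a₀ = 2; p₀/q₀ = 2/1; p₀² − 7·q₀² = 4 − 7 = -3.
  k = 1: m = 2, d = 3, a = ⌊(2 + 2)/3⌋ = 1; p/q = (1·2 + 1)/(1·1 + 0) = 3/1; p² − 7·q² = 9 − 7 = 2.
  k = 2: m = 1, d = 2, a = ⌊(2 + 1)/2⌋ = 1; p/q = (1·3 + 2)/(1·1 + 1) = 5/2; p² − 7·q² = 25 − 28 = -3.
  k = 3: m = 1, d = 3, a = ⌊(2 + 1)/3⌋ = 1; p/q = (1·5 + 3)/(1·2 + 1) = 8/3; p² − 7·q² = 64 − 63 = 1.
  The first convergent with p² − 7·q² = 1 gives the fundamental solution (x₁, y₁) = (8, 3).
Step 2: Apply the recurrence (x_{n+1}, y_{n+1}) = (x₁x_n + 7y₁y_n, x₁y_n + y₁x_n) repeatedly.
  From (x_1, y_1) = (8, 3): x_2 = 8·8 + 7·3·3 = 127; y_2 = 8·3 + 3·8 = 48.
  From (x_2, y_2) = (127, 48): x_3 = 8·127 + 7·3·48 = 2024; y_3 = 8·48 + 3·127 = 765.
  From (x_3, y_3) = (2024, 765): x_4 = 8·2024 + 7·3·765 = 32257; y_4 = 8·765 + 3·2024 = 12192.
Step 3: Verify x_4² - 7·y_4² = 1040514049 - 1040514048 = 1 (should be 1). ✓

(x_1, y_1) = (8, 3); (x_4, y_4) = (32257, 12192).


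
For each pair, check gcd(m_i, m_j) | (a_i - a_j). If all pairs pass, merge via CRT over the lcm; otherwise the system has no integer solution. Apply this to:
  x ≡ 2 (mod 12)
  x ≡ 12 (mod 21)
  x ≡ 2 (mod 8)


Moduli 12, 21, 8 are not pairwise coprime, so CRT works modulo lcm(m_i) when all pairwise compatibility conditions hold.
Pairwise compatibility: gcd(m_i, m_j) must divide a_i - a_j for every pair.
Merge one congruence at a time:
  Start: x ≡ 2 (mod 12).
  Combine with x ≡ 12 (mod 21): gcd(12, 21) = 3, and 12 - 2 = 10 is NOT divisible by 3.
    ⇒ system is inconsistent (no integer solution).

No solution (the system is inconsistent).


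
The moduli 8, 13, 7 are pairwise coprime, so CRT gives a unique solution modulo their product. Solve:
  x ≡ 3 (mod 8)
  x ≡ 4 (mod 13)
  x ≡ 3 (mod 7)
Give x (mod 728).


Moduli 8, 13, 7 are pairwise coprime; by CRT there is a unique solution modulo M = 8 · 13 · 7 = 728.
Solve pairwise, accumulating the modulus:
  Start with x ≡ 3 (mod 8).
  Combine with x ≡ 4 (mod 13): since gcd(8, 13) = 1, we get a unique residue mod 104.
    Write x = 3 + 8·t and substitute into x ≡ 4 (mod 13): 8·t ≡ 4 − 3 = 1 (mod 13).
    The inverse of 8 mod 13 is 5 (since 8·5 = 40 = 3·13 + 1), so t ≡ 5·1 = 5 ≡ 5 (mod 13).
    Then x = 3 + 8·5 = 43, valid modulo lcm(8, 13) = 104: x ≡ 43 (mod 104).
  Combine with x ≡ 3 (mod 7): since gcd(104, 7) = 1, we get a unique residue mod 728.
    Write x = 43 + 104·t and substitute into x ≡ 3 (mod 7): 104·t ≡ 3 − 43 = -40 (mod 7).
    Reduce coefficients mod 7: 6·t ≡ 2 (mod 7).
    The inverse of 6 mod 7 is 6 (since 6·6 = 36 = 5·7 + 1), so t ≡ 6·2 = 12 ≡ 5 (mod 7).
    Then x = 43 + 104·5 = 563, valid modulo lcm(104, 7) = 728: x ≡ 563 (mod 728).
Verify: 563 mod 8 = 3 ✓, 563 mod 13 = 4 ✓, 563 mod 7 = 3 ✓.

x ≡ 563 (mod 728).


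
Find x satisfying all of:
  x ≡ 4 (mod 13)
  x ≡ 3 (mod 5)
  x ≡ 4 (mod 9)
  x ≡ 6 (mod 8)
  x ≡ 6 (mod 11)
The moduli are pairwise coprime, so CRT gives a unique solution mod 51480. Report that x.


Product of moduli M = 13 · 5 · 9 · 8 · 11 = 51480.
Merge one congruence at a time:
  Start: x ≡ 4 (mod 13).
  Combine with x ≡ 3 (mod 5); new modulus lcm = 65.
    Write x = 4 + 13·t and substitute into x ≡ 3 (mod 5): 13·t ≡ 3 − 4 = -1 (mod 5).
    Reduce coefficients mod 5: 3·t ≡ 4 (mod 5).
    The inverse of 3 mod 5 is 2 (since 3·2 = 6 = 1·5 + 1), so t ≡ 2·4 = 8 ≡ 3 (mod 5).
    Then x = 4 + 13·3 = 43, valid modulo lcm(13, 5) = 65: x ≡ 43 (mod 65).
  Combine with x ≡ 4 (mod 9); new modulus lcm = 585.
    Write x = 43 + 65·t and substitute into x ≡ 4 (mod 9): 65·t ≡ 4 − 43 = -39 (mod 9).
    Reduce coefficients mod 9: 2·t ≡ 6 (mod 9).
    The inverse of 2 mod 9 is 5 (since 2·5 = 10 = 1·9 + 1), so t ≡ 5·6 = 30 ≡ 3 (mod 9).
    Then x = 43 + 65·3 = 238, valid modulo lcm(65, 9) = 585: x ≡ 238 (mod 585).
  Combine with x ≡ 6 (mod 8); new modulus lcm = 4680.
    Write x = 238 + 585·t and substitute into x ≡ 6 (mod 8): 585·t ≡ 6 − 238 = -232 (mod 8).
    Reduce coefficients mod 8: 1·t ≡ 0 (mod 8).
    So t ≡ 0 (mod 8).
    Then x = 238 + 585·0 = 238, valid modulo lcm(585, 8) = 4680: x ≡ 238 (mod 4680).
  Combine with x ≡ 6 (mod 11); new modulus lcm = 51480.
    Write x = 238 + 4680·t and substitute into x ≡ 6 (mod 11): 4680·t ≡ 6 − 238 = -232 (mod 11).
    Reduce coefficients mod 11: 5·t ≡ 10 (mod 11).
    The inverse of 5 mod 11 is 9 (since 5·9 = 45 = 4·11 + 1), so t ≡ 9·10 = 90 ≡ 2 (mod 11).
    Then x = 238 + 4680·2 = 9598, valid modulo lcm(4680, 11) = 51480: x ≡ 9598 (mod 51480).
Verify against each original: 9598 mod 13 = 4, 9598 mod 5 = 3, 9598 mod 9 = 4, 9598 mod 8 = 6, 9598 mod 11 = 6.

x ≡ 9598 (mod 51480).


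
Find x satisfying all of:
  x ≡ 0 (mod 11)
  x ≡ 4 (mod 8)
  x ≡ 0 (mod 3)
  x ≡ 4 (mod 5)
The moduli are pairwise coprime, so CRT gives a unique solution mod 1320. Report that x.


Product of moduli M = 11 · 8 · 3 · 5 = 1320.
Merge one congruence at a time:
  Start: x ≡ 0 (mod 11).
  Combine with x ≡ 4 (mod 8); new modulus lcm = 88.
    Write x = 0 + 11·t and substitute into x ≡ 4 (mod 8): 11·t ≡ 4 − 0 = 4 (mod 8).
    Reduce coefficients mod 8: 3·t ≡ 4 (mod 8).
    The inverse of 3 mod 8 is 3 (since 3·3 = 9 = 1·8 + 1), so t ≡ 3·4 = 12 ≡ 4 (mod 8).
    Then x = 0 + 11·4 = 44, valid modulo lcm(11, 8) = 88: x ≡ 44 (mod 88).
  Combine with x ≡ 0 (mod 3); new modulus lcm = 264.
    Write x = 44 + 88·t and substitute into x ≡ 0 (mod 3): 88·t ≡ 0 − 44 = -44 (mod 3).
    Reduce coefficients mod 3: 1·t ≡ 1 (mod 3).
    So t ≡ 1 (mod 3).
    Then x = 44 + 88·1 = 132, valid modulo lcm(88, 3) = 264: x ≡ 132 (mod 264).
  Combine with x ≡ 4 (mod 5); new modulus lcm = 1320.
    Write x = 132 + 264·t and substitute into x ≡ 4 (mod 5): 264·t ≡ 4 − 132 = -128 (mod 5).
    Reduce coefficients mod 5: 4·t ≡ 2 (mod 5).
    The inverse of 4 mod 5 is 4 (since 4·4 = 16 = 3·5 + 1), so t ≡ 4·2 = 8 ≡ 3 (mod 5).
    Then x = 132 + 264·3 = 924, valid modulo lcm(264, 5) = 1320: x ≡ 924 (mod 1320).
Verify against each original: 924 mod 11 = 0, 924 mod 8 = 4, 924 mod 3 = 0, 924 mod 5 = 4.

x ≡ 924 (mod 1320).


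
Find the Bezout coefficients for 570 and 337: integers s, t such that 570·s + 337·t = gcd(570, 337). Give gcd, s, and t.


Euclidean algorithm on (570, 337) — divide until remainder is 0:
  570 = 1 · 337 + 233
  337 = 1 · 233 + 104
  233 = 2 · 104 + 25
  104 = 4 · 25 + 4
  25 = 6 · 4 + 1
  4 = 4 · 1 + 0
gcd(570, 337) = 1.
Track Bezout coefficients alongside the remainders: start with r₀ = 570 = a·1 + b·0 (s = 1, t = 0) and r₁ = 337 = a·0 + b·1 (s = 0, t = 1); each new remainder r_{k+1} = r_{k-1} − q_k·r_k inherits s_{k+1} = s_{k-1} − q_k·s_k, t_{k+1} = t_{k-1} − q_k·t_k, so r_k = a·s_k + b·t_k at every step:
  q = 1: r = 233, s = 1 − 1·0 = 1, t = 0 − 1·1 = -1  (check: 570·1 + 337·(-1) = 233)
  q = 1: r = 104, s = 0 − 1·1 = -1, t = 1 − 1·(-1) = 2  (check: 570·(-1) + 337·2 = 104)
  q = 2: r = 25, s = 1 − 2·(-1) = 3, t = -1 − 2·2 = -5  (check: 570·3 + 337·(-5) = 25)
  q = 4: r = 4, s = -1 − 4·3 = -13, t = 2 − 4·(-5) = 22  (check: 570·(-13) + 337·22 = 4)
  q = 6: r = 1, s = 3 − 6·(-13) = 81, t = -5 − 6·22 = -137  (check: 570·81 + 337·(-137) = 1)
The row with r = 1 (the gcd) gives the Bezout coefficients s = 81, t = -137.
Result: 570 · (81) + 337 · (-137) = 1.

gcd(570, 337) = 1; s = 81, t = -137 (check: 570·81 + 337·(-137) = 1).


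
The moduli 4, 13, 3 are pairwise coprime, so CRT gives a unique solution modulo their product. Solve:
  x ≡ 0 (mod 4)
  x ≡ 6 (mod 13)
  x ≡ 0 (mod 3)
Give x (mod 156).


Moduli 4, 13, 3 are pairwise coprime; by CRT there is a unique solution modulo M = 4 · 13 · 3 = 156.
Solve pairwise, accumulating the modulus:
  Start with x ≡ 0 (mod 4).
  Combine with x ≡ 6 (mod 13): since gcd(4, 13) = 1, we get a unique residue mod 52.
    Write x = 0 + 4·t and substitute into x ≡ 6 (mod 13): 4·t ≡ 6 − 0 = 6 (mod 13).
    The inverse of 4 mod 13 is 10 (since 4·10 = 40 = 3·13 + 1), so t ≡ 10·6 = 60 ≡ 8 (mod 13).
    Then x = 0 + 4·8 = 32, valid modulo lcm(4, 13) = 52: x ≡ 32 (mod 52).
  Combine with x ≡ 0 (mod 3): since gcd(52, 3) = 1, we get a unique residue mod 156.
    Write x = 32 + 52·t and substitute into x ≡ 0 (mod 3): 52·t ≡ 0 − 32 = -32 (mod 3).
    Reduce coefficients mod 3: 1·t ≡ 1 (mod 3).
    So t ≡ 1 (mod 3).
    Then x = 32 + 52·1 = 84, valid modulo lcm(52, 3) = 156: x ≡ 84 (mod 156).
Verify: 84 mod 4 = 0 ✓, 84 mod 13 = 6 ✓, 84 mod 3 = 0 ✓.

x ≡ 84 (mod 156).


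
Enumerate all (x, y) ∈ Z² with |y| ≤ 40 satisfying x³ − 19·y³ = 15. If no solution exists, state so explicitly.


The equation is x³ - 19y³ = 15. For fixed y, x³ = 19·y³ + 15, so a solution requires the RHS to be a perfect cube.
Strategy: iterate y from -40 to 40, compute RHS = 19·y³ + 15, and check whether it is a (positive or negative) perfect cube.
Check small values of y:
  y = 0: RHS = 15 is not a perfect cube.
  y = 1: RHS = 34 is not a perfect cube.
  y = -1: RHS = -4 is not a perfect cube.
  y = 2: RHS = 167 is not a perfect cube.
  y = -2: RHS = -137 is not a perfect cube.
  y = 3: RHS = 528 is not a perfect cube.
  y = -3: RHS = -498 is not a perfect cube.
Continuing the search up to |y| = 40 finds no solutions either.
No (x, y) in the scanned range satisfies the equation.

No integer solutions with |y| ≤ 40.
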